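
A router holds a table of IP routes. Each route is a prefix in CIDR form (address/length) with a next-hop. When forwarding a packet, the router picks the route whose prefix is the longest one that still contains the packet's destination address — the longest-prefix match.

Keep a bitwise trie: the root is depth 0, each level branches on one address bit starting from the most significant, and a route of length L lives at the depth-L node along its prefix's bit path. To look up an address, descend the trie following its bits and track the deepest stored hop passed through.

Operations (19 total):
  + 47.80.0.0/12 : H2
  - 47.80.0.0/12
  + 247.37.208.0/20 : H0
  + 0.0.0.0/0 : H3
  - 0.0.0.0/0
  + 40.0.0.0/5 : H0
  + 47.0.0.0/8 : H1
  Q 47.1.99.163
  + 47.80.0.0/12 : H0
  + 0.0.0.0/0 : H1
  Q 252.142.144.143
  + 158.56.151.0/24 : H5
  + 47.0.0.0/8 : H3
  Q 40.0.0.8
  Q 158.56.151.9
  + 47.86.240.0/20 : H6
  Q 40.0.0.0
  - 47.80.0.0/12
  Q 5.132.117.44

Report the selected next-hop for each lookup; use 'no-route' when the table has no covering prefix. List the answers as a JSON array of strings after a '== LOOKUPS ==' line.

Trace:
  + 47.80.0.0/12 (H2) depth=12
  del 47.80.0.0/12 (clear depth 12)
  + 247.37.208.0/20 (H0) depth=20
  + 0.0.0.0/0 (H3) depth=0
  del 0.0.0.0/0 (clear depth 0)
  + 40.0.0.0/5 (H0) depth=5
  + 47.0.0.0/8 (H1) depth=8
  lookup 47.1.99.163: bits 001011110 walk d0:-→d1:-→d2:-→d3:-→d4:-→d5:H0→d6:-→d7:-→d8:H1→d9:- -> H1
  + 47.80.0.0/12 (H0) depth=12
  + 0.0.0.0/0 (H1) depth=0
  lookup 252.142.144.143: bits 1111 walk d0:H1→d1:-→d2:-→d3:-→d4:- -> H1
  + 158.56.151.0/24 (H5) depth=24
  + 47.0.0.0/8 (H3) depth=8
  lookup 40.0.0.8: bits 00101 walk d0:H1→d1:-→d2:-→d3:-→d4:-→d5:H0 -> H0
  lookup 158.56.151.9: bits 100111100011100010010111 walk d0:H1→d1:-→d2:-→d3:-→d4:-→d5:-→d6:-→d7:-→d8:-→d9:-→d10:-→d11:-→d12:-→d13:-→d14:-→d15:-→d16:-→d17:-→d18:-→d19:-→d20:-→d21:-→d22:-→d23:-→d24:H5 -> H5
  + 47.86.240.0/20 (H6) depth=20
  lookup 40.0.0.0: bits 00101 walk d0:H1→d1:-→d2:-→d3:-→d4:-→d5:H0 -> H0
  del 47.80.0.0/12 (clear depth 12)
  lookup 5.132.117.44: bits 00 walk d0:H1→d1:-→d2:- -> H1

== LOOKUPS ==
["H1","H1","H0","H5","H0","H1"]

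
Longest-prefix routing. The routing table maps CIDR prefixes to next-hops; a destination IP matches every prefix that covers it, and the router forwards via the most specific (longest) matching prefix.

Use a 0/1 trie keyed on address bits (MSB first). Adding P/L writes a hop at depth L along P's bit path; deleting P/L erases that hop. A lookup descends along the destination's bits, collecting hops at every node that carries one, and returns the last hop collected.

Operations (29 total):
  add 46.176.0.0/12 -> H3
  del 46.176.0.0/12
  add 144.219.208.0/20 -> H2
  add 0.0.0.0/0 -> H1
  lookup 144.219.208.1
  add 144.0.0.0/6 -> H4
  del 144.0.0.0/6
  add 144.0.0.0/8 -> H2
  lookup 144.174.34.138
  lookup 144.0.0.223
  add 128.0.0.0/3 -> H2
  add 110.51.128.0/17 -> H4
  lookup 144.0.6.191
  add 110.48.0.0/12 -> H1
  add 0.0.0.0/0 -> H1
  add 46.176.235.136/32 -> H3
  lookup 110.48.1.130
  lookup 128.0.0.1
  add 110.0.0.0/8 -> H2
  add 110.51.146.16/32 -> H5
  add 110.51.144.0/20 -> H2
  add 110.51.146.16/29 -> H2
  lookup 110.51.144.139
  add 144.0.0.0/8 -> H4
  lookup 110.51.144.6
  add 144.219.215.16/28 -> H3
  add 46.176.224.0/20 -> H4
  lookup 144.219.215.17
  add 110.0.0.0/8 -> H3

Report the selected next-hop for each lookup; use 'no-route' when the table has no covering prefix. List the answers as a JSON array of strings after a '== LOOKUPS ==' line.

Process each operation:
  + 46.176.0.0/12 (H3) depth=12
  - 46.176.0.0/12 clear@12
  + 144.219.208.0/20 (H2) depth=20
  + 0.0.0.0/0 (H1) depth=0
  ? 144.219.208.1  path d0:H1→d1:-→d2:-→d3:-→d4:-→d5:-→d6:-→d7:-→d8:-→d9:-→d10:-→d11:-→d12:-→d13:-→d14:-→d15:-→d16:-→d17:-→d18:-→d19:-→d20:H2  best=H2
  + 144.0.0.0/6 (H4) depth=6
  - 144.0.0.0/6 clear@6
  + 144.0.0.0/8 (H2) depth=8
  ? 144.174.34.138  path d0:H1→d1:-→d2:-→d3:-→d4:-→d5:-→d6:-→d7:-→d8:H2→d9:-  best=H2
  ? 144.0.0.223  path d0:H1→d1:-→d2:-→d3:-→d4:-→d5:-→d6:-→d7:-→d8:H2  best=H2
  + 128.0.0.0/3 (H2) depth=3
  + 110.51.128.0/17 (H4) depth=17
  ? 144.0.6.191  path d0:H1→d1:-→d2:-→d3:H2→d4:-→d5:-→d6:-→d7:-→d8:H2  best=H2
  + 110.48.0.0/12 (H1) depth=12
  + 0.0.0.0/0 (H1) depth=0
  + 46.176.235.136/32 (H3) depth=32
  ? 110.48.1.130  path d0:H1→d1:-→d2:-→d3:-→d4:-→d5:-→d6:-→d7:-→d8:-→d9:-→d10:-→d11:-→d12:H1→d13:-→d14:-  best=H1
  ? 128.0.0.1  path d0:H1→d1:-→d2:-→d3:H2  best=H2
  + 110.0.0.0/8 (H2) depth=8
  + 110.51.146.16/32 (H5) depth=32
  + 110.51.144.0/20 (H2) depth=20
  + 110.51.146.16/29 (H2) depth=29
  ? 110.51.144.139  path d0:H1→d1:-→d2:-→d3:-→d4:-→d5:-→d6:-→d7:-→d8:H2→d9:-→d10:-→d11:-→d12:H1→d13:-→d14:-→d15:-→d16:-→d17:H4→d18:-→d19:-→d20:H2→d21:-→d22:-  best=H2
  + 144.0.0.0/8 (H4) depth=8
  ? 110.51.144.6  path d0:H1→d1:-→d2:-→d3:-→d4:-→d5:-→d6:-→d7:-→d8:H2→d9:-→d10:-→d11:-→d12:H1→d13:-→d14:-→d15:-→d16:-→d17:H4→d18:-→d19:-→d20:H2→d21:-→d22:-  best=H2
  + 144.219.215.16/28 (H3) depth=28
  + 46.176.224.0/20 (H4) depth=20
  ? 144.219.215.17  path d0:H1→d1:-→d2:-→d3:H2→d4:-→d5:-→d6:-→d7:-→d8:H4→d9:-→d10:-→d11:-→d12:-→d13:-→d14:-→d15:-→d16:-→d17:-→d18:-→d19:-→d20:H2→d21:-→d22:-→d23:-→d24:-→d25:-→d26:-→d27:-→d28:H3  best=H3
  + 110.0.0.0/8 (H3) depth=8

== LOOKUPS ==
["H2","H2","H2","H2","H1","H2","H2","H2","H3"]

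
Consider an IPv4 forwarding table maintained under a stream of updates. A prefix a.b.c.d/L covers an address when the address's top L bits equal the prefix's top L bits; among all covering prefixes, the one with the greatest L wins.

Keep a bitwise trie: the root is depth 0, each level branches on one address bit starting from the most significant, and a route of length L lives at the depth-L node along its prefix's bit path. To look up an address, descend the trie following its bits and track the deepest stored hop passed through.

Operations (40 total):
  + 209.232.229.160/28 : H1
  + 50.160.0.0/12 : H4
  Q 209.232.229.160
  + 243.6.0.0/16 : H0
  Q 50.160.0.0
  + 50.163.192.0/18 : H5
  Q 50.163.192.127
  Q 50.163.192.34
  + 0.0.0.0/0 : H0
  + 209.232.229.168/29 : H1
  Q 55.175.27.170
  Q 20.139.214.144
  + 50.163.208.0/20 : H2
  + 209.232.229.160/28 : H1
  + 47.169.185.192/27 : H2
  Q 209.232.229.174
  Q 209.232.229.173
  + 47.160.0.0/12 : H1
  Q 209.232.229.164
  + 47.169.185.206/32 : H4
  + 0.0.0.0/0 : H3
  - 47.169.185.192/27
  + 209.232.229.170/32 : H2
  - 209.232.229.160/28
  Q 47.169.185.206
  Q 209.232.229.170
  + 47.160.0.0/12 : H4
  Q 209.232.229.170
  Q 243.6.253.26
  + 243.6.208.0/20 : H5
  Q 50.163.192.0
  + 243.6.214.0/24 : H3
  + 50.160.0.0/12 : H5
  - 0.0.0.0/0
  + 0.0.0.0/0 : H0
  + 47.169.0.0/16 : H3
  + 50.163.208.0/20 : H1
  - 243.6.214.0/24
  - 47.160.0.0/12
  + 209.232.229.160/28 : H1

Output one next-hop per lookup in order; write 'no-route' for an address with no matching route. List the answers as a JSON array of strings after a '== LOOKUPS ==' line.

Apply in order:
  + 209.232.229.160/28 (H1) depth=28
  + 50.160.0.0/12 (H4) depth=12
  Q 209.232.229.160: descend 1101000111101000111001011010 ; hops seen [H1] ; pick H1
  + 243.6.0.0/16 (H0) depth=16
  Q 50.160.0.0: descend 001100101010 ; hops seen [H4] ; pick H4
  + 50.163.192.0/18 (H5) depth=18
  Q 50.163.192.127: descend 001100101010001111 ; hops seen [H4,H5] ; pick H5
  Q 50.163.192.34: descend 001100101010001111 ; hops seen [H4,H5] ; pick H5
  + 0.0.0.0/0 (H0) depth=0
  + 209.232.229.168/29 (H1) depth=29
  Q 55.175.27.170: descend 00110 ; hops seen [H0] ; pick H0
  Q 20.139.214.144: descend 00 ; hops seen [H0] ; pick H0
  + 50.163.208.0/20 (H2) depth=20
  + 209.232.229.160/28 (H1) depth=28
  + 47.169.185.192/27 (H2) depth=27
  Q 209.232.229.174: descend 11010001111010001110010110101 ; hops seen [H0,H1,H1] ; pick H1
  Q 209.232.229.173: descend 11010001111010001110010110101 ; hops seen [H0,H1,H1] ; pick H1
  + 47.160.0.0/12 (H1) depth=12
  Q 209.232.229.164: descend 1101000111101000111001011010 ; hops seen [H0,H1] ; pick H1
  + 47.169.185.206/32 (H4) depth=32
  + 0.0.0.0/0 (H3) depth=0
  - 47.169.185.192/27 clear@27
  + 209.232.229.170/32 (H2) depth=32
  - 209.232.229.160/28 clear@28
  Q 47.169.185.206: descend 00101111101010011011100111001110 ; hops seen [H3,H1,H4] ; pick H4
  Q 209.232.229.170: descend 11010001111010001110010110101010 ; hops seen [H3,H1,H2] ; pick H2
  + 47.160.0.0/12 (H4) depth=12
  Q 209.232.229.170: descend 11010001111010001110010110101010 ; hops seen [H3,H1,H2] ; pick H2
  Q 243.6.253.26: descend 1111001100000110 ; hops seen [H3,H0] ; pick H0
  + 243.6.208.0/20 (H5) depth=20
  Q 50.163.192.0: descend 0011001010100011110 ; hops seen [H3,H4,H5] ; pick H5
  + 243.6.214.0/24 (H3) depth=24
  + 50.160.0.0/12 (H5) depth=12
  - 0.0.0.0/0 clear@0
  + 0.0.0.0/0 (H0) depth=0
  + 47.169.0.0/16 (H3) depth=16
  + 50.163.208.0/20 (H1) depth=20
  - 243.6.214.0/24 clear@24
  - 47.160.0.0/12 clear@12
  + 209.232.229.160/28 (H1) depth=28

== LOOKUPS ==
["H1","H4","H5","H5","H0","H0","H1","H1","H1","H4","H2","H2","H0","H5"]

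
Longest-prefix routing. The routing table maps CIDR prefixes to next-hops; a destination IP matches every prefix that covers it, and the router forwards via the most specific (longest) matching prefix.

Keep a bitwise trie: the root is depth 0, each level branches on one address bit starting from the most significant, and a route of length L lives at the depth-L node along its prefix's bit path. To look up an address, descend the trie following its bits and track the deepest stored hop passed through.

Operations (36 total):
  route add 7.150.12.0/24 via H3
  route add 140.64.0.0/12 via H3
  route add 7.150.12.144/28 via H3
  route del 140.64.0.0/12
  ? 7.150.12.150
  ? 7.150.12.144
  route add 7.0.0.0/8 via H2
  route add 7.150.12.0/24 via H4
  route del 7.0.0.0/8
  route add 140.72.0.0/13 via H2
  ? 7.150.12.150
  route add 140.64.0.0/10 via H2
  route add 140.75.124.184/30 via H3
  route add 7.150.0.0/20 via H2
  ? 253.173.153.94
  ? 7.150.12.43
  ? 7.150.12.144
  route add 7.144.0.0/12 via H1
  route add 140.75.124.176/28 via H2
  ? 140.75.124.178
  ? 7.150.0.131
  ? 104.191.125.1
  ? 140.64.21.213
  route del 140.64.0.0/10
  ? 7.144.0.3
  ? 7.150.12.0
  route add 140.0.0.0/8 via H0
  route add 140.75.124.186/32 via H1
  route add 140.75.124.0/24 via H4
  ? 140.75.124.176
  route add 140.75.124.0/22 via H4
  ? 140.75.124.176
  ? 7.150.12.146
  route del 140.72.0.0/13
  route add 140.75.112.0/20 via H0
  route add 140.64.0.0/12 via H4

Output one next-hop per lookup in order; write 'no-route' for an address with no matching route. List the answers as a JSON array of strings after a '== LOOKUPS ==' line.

Apply in order:
  + 7.150.12.0/24 (H3) depth=24
  + 140.64.0.0/12 (H3) depth=12
  + 7.150.12.144/28 (H3) depth=28
  - 140.64.0.0/12 clear@12
  Q 7.150.12.150: descend 0000011110010110000011001001 ; hops seen [H3,H3] ; pick H3
  Q 7.150.12.144: descend 0000011110010110000011001001 ; hops seen [H3,H3] ; pick H3
  + 7.0.0.0/8 (H2) depth=8
  + 7.150.12.0/24 (H4) depth=24
  - 7.0.0.0/8 clear@8
  + 140.72.0.0/13 (H2) depth=13
  Q 7.150.12.150: descend 0000011110010110000011001001 ; hops seen [H4,H3] ; pick H3
  + 140.64.0.0/10 (H2) depth=10
  + 140.75.124.184/30 (H3) depth=30
  + 7.150.0.0/20 (H2) depth=20
  Q 253.173.153.94: descend 1 ; hops seen [∅] ; pick no-route
  Q 7.150.12.43: descend 000001111001011000001100 ; hops seen [H2,H4] ; pick H4
  Q 7.150.12.144: descend 0000011110010110000011001001 ; hops seen [H2,H4,H3] ; pick H3
  + 7.144.0.0/12 (H1) depth=12
  + 140.75.124.176/28 (H2) depth=28
  Q 140.75.124.178: descend 1000110001001011011111001011 ; hops seen [H2,H2,H2] ; pick H2
  Q 7.150.0.131: descend 00000111100101100000 ; hops seen [H1,H2] ; pick H2
  Q 104.191.125.1: descend 0 ; hops seen [∅] ; pick no-route
  Q 140.64.21.213: descend 100011000100 ; hops seen [H2] ; pick H2
  - 140.64.0.0/10 clear@10
  Q 7.144.0.3: descend 0000011110010 ; hops seen [H1] ; pick H1
  Q 7.150.12.0: descend 000001111001011000001100 ; hops seen [H1,H2,H4] ; pick H4
  + 140.0.0.0/8 (H0) depth=8
  + 140.75.124.186/32 (H1) depth=32
  + 140.75.124.0/24 (H4) depth=24
  Q 140.75.124.176: descend 1000110001001011011111001011 ; hops seen [H0,H2,H4,H2] ; pick H2
  + 140.75.124.0/22 (H4) depth=22
  Q 140.75.124.176: descend 1000110001001011011111001011 ; hops seen [H0,H2,H4,H4,H2] ; pick H2
  Q 7.150.12.146: descend 0000011110010110000011001001 ; hops seen [H1,H2,H4,H3] ; pick H3
  - 140.72.0.0/13 clear@13
  + 140.75.112.0/20 (H0) depth=20
  + 140.64.0.0/12 (H4) depth=12

== LOOKUPS ==
["H3","H3","H3","no-route","H4","H3","H2","H2","no-route","H2","H1","H4","H2","H2","H3"]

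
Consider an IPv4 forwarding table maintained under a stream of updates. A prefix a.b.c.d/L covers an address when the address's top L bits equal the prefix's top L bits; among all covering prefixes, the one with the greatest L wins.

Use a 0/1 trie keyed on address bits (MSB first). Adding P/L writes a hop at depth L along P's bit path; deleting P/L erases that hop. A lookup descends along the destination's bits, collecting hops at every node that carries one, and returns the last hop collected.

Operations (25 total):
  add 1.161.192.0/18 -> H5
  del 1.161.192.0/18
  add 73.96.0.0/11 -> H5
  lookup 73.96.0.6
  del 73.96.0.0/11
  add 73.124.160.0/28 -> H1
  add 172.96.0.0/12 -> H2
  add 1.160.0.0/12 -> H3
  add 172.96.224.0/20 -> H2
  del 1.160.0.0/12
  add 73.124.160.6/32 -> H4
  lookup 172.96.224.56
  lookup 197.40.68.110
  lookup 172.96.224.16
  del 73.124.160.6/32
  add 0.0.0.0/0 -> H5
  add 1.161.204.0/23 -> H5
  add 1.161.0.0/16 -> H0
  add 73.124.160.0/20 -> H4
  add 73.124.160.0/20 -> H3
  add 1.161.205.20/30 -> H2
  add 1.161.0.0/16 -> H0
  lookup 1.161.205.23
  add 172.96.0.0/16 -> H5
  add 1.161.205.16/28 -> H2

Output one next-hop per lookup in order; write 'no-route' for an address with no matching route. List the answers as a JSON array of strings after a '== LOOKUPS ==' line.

Apply in order:
  + 1.161.192.0/18 (H5) depth=18
  del 1.161.192.0/18 (clear depth 18)
  + 73.96.0.0/11 (H5) depth=11
  Q 73.96.0.6: descend 01001001011 ; hops seen [H5] ; pick H5
  del 73.96.0.0/11 (clear depth 11)
  + 73.124.160.0/28 (H1) depth=28
  + 172.96.0.0/12 (H2) depth=12
  + 1.160.0.0/12 (H3) depth=12
  + 172.96.224.0/20 (H2) depth=20
  del 1.160.0.0/12 (clear depth 12)
  + 73.124.160.6/32 (H4) depth=32
  Q 172.96.224.56: descend 10101100011000001110 ; hops seen [H2,H2] ; pick H2
  Q 197.40.68.110: descend 1 ; hops seen [∅] ; pick no-route
  Q 172.96.224.16: descend 10101100011000001110 ; hops seen [H2,H2] ; pick H2
  del 73.124.160.6/32 (clear depth 32)
  + 0.0.0.0/0 (H5) depth=0
  + 1.161.204.0/23 (H5) depth=23
  + 1.161.0.0/16 (H0) depth=16
  + 73.124.160.0/20 (H4) depth=20
  + 73.124.160.0/20 (H3) depth=20
  + 1.161.205.20/30 (H2) depth=30
  + 1.161.0.0/16 (H0) depth=16
  Q 1.161.205.23: descend 000000011010000111001101000101 ; hops seen [H5,H0,H5,H2] ; pick H2
  + 172.96.0.0/16 (H5) depth=16
  + 1.161.205.16/28 (H2) depth=28

== LOOKUPS ==
["H5","H2","no-route","H2","H2"]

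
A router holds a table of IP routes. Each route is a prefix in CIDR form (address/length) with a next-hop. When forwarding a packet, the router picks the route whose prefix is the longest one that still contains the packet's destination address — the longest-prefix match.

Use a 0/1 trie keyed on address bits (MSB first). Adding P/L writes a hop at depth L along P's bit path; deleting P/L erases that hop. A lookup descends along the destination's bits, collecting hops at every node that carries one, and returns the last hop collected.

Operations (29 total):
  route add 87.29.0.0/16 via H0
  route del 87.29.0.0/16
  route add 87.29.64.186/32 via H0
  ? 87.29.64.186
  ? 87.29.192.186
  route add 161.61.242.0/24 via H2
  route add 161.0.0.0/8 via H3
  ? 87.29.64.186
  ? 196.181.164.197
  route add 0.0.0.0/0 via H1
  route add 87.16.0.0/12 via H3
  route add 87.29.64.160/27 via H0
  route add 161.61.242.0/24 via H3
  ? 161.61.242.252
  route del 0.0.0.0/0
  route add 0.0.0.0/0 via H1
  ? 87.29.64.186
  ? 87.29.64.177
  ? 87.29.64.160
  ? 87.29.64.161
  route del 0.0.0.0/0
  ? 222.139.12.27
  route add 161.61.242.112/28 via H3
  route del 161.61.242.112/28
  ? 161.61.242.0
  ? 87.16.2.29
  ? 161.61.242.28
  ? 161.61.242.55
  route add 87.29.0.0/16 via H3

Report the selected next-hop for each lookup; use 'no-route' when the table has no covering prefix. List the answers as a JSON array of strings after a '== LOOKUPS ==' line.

Process each operation:
  add 87.29.0.0/16 -> H0 at depth 16
  - 87.29.0.0/16 clear@16
  add 87.29.64.186/32 -> H0 at depth 32
  ? 87.29.64.186  path d0:-→d1:-→d2:-→d3:-→d4:-→d5:-→d6:-→d7:-→d8:-→d9:-→d10:-→d11:-→d12:-→d13:-→d14:-→d15:-→d16:-→d17:-→d18:-→d19:-→d20:-→d21:-→d22:-→d23:-→d24:-→d25:-→d26:-→d27:-→d28:-→d29:-→d30:-→d31:-→d32:H0  best=H0
  ? 87.29.192.186  path d0:-→d1:-→d2:-→d3:-→d4:-→d5:-→d6:-→d7:-→d8:-→d9:-→d10:-→d11:-→d12:-→d13:-→d14:-→d15:-→d16:-  best=no-route
  add 161.61.242.0/24 -> H2 at depth 24
  add 161.0.0.0/8 -> H3 at depth 8
  ? 87.29.64.186  path d0:-→d1:-→d2:-→d3:-→d4:-→d5:-→d6:-→d7:-→d8:-→d9:-→d10:-→d11:-→d12:-→d13:-→d14:-→d15:-→d16:-→d17:-→d18:-→d19:-→d20:-→d21:-→d22:-→d23:-→d24:-→d25:-→d26:-→d27:-→d28:-→d29:-→d30:-→d31:-→d32:H0  best=H0
  ? 196.181.164.197  path d0:-→d1:-  best=no-route
  add 0.0.0.0/0 -> H1 at depth 0
  add 87.16.0.0/12 -> H3 at depth 12
  add 87.29.64.160/27 -> H0 at depth 27
  add 161.61.242.0/24 -> H3 at depth 24
  ? 161.61.242.252  path d0:H1→d1:-→d2:-→d3:-→d4:-→d5:-→d6:-→d7:-→d8:H3→d9:-→d10:-→d11:-→d12:-→d13:-→d14:-→d15:-→d16:-→d17:-→d18:-→d19:-→d20:-→d21:-→d22:-→d23:-→d24:H3  best=H3
  - 0.0.0.0/0 clear@0
  add 0.0.0.0/0 -> H1 at depth 0
  ? 87.29.64.186  path d0:H1→d1:-→d2:-→d3:-→d4:-→d5:-→d6:-→d7:-→d8:-→d9:-→d10:-→d11:-→d12:H3→d13:-→d14:-→d15:-→d16:-→d17:-→d18:-→d19:-→d20:-→d21:-→d22:-→d23:-→d24:-→d25:-→d26:-→d27:H0→d28:-→d29:-→d30:-→d31:-→d32:H0  best=H0
  ? 87.29.64.177  path d0:H1→d1:-→d2:-→d3:-→d4:-→d5:-→d6:-→d7:-→d8:-→d9:-→d10:-→d11:-→d12:H3→d13:-→d14:-→d15:-→d16:-→d17:-→d18:-→d19:-→d20:-→d21:-→d22:-→d23:-→d24:-→d25:-→d26:-→d27:H0→d28:-  best=H0
  ? 87.29.64.160  path d0:H1→d1:-→d2:-→d3:-→d4:-→d5:-→d6:-→d7:-→d8:-→d9:-→d10:-→d11:-→d12:H3→d13:-→d14:-→d15:-→d16:-→d17:-→d18:-→d19:-→d20:-→d21:-→d22:-→d23:-→d24:-→d25:-→d26:-→d27:H0  best=H0
  ? 87.29.64.161  path d0:H1→d1:-→d2:-→d3:-→d4:-→d5:-→d6:-→d7:-→d8:-→d9:-→d10:-→d11:-→d12:H3→d13:-→d14:-→d15:-→d16:-→d17:-→d18:-→d19:-→d20:-→d21:-→d22:-→d23:-→d24:-→d25:-→d26:-→d27:H0  best=H0
  - 0.0.0.0/0 clear@0
  ? 222.139.12.27  path d0:-→d1:-  best=no-route
  add 161.61.242.112/28 -> H3 at depth 28
  - 161.61.242.112/28 clear@28
  ? 161.61.242.0  path d0:-→d1:-→d2:-→d3:-→d4:-→d5:-→d6:-→d7:-→d8:H3→d9:-→d10:-→d11:-→d12:-→d13:-→d14:-→d15:-→d16:-→d17:-→d18:-→d19:-→d20:-→d21:-→d22:-→d23:-→d24:H3→d25:-  best=H3
  ? 87.16.2.29  path d0:-→d1:-→d2:-→d3:-→d4:-→d5:-→d6:-→d7:-→d8:-→d9:-→d10:-→d11:-→d12:H3  best=H3
  ? 161.61.242.28  path d0:-→d1:-→d2:-→d3:-→d4:-→d5:-→d6:-→d7:-→d8:H3→d9:-→d10:-→d11:-→d12:-→d13:-→d14:-→d15:-→d16:-→d17:-→d18:-→d19:-→d20:-→d21:-→d22:-→d23:-→d24:H3→d25:-  best=H3
  ? 161.61.242.55  path d0:-→d1:-→d2:-→d3:-→d4:-→d5:-→d6:-→d7:-→d8:H3→d9:-→d10:-→d11:-→d12:-→d13:-→d14:-→d15:-→d16:-→d17:-→d18:-→d19:-→d20:-→d21:-→d22:-→d23:-→d24:H3→d25:-  best=H3
  add 87.29.0.0/16 -> H3 at depth 16

== LOOKUPS ==
["H0","no-route","H0","no-route","H3","H0","H0","H0","H0","no-route","H3","H3","H3","H3"]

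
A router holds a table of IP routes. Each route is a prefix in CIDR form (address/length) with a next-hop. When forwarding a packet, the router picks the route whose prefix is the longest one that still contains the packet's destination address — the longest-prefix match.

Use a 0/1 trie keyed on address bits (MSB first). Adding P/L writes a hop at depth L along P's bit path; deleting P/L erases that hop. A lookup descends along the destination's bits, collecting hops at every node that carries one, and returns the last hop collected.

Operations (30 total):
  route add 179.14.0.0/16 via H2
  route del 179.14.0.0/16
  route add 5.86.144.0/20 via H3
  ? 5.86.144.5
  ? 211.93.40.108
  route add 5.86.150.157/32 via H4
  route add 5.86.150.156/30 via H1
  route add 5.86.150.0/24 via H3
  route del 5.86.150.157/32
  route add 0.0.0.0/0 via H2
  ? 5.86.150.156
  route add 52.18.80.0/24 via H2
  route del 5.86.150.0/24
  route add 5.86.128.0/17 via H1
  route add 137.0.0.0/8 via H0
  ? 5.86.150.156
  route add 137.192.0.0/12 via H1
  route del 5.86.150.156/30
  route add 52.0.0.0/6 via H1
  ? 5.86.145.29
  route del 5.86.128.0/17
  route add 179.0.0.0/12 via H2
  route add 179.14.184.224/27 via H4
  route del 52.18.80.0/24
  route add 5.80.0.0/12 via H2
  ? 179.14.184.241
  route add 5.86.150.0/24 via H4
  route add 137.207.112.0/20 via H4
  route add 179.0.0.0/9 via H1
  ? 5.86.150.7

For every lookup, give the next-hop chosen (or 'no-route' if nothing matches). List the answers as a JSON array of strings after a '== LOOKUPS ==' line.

Trace:
  add 179.14.0.0/16 -> H2 at depth 16
  del 179.14.0.0/16 (clear depth 16)
  add 5.86.144.0/20 -> H3 at depth 20
  Q 5.86.144.5: descend 00000101010101101001 ; hops seen [H3] ; pick H3
  Q 211.93.40.108: descend 1 ; hops seen [∅] ; pick no-route
  add 5.86.150.157/32 -> H4 at depth 32
  add 5.86.150.156/30 -> H1 at depth 30
  add 5.86.150.0/24 -> H3 at depth 24
  del 5.86.150.157/32 (clear depth 32)
  add 0.0.0.0/0 -> H2 at depth 0
  Q 5.86.150.156: descend 0000010101010110100101101001110 ; hops seen [H2,H3,H3,H1] ; pick H1
  add 52.18.80.0/24 -> H2 at depth 24
  del 5.86.150.0/24 (clear depth 24)
  add 5.86.128.0/17 -> H1 at depth 17
  add 137.0.0.0/8 -> H0 at depth 8
  Q 5.86.150.156: descend 0000010101010110100101101001110 ; hops seen [H2,H1,H3,H1] ; pick H1
  add 137.192.0.0/12 -> H1 at depth 12
  del 5.86.150.156/30 (clear depth 30)
  add 52.0.0.0/6 -> H1 at depth 6
  Q 5.86.145.29: descend 000001010101011010010 ; hops seen [H2,H1,H3] ; pick H3
  del 5.86.128.0/17 (clear depth 17)
  add 179.0.0.0/12 -> H2 at depth 12
  add 179.14.184.224/27 -> H4 at depth 27
  del 52.18.80.0/24 (clear depth 24)
  add 5.80.0.0/12 -> H2 at depth 12
  Q 179.14.184.241: descend 101100110000111010111000111 ; hops seen [H2,H2,H4] ; pick H4
  add 5.86.150.0/24 -> H4 at depth 24
  add 137.207.112.0/20 -> H4 at depth 20
  add 179.0.0.0/9 -> H1 at depth 9
  Q 5.86.150.7: descend 000001010101011010010110 ; hops seen [H2,H2,H3,H4] ; pick H4

== LOOKUPS ==
["H3","no-route","H1","H1","H3","H4","H4"]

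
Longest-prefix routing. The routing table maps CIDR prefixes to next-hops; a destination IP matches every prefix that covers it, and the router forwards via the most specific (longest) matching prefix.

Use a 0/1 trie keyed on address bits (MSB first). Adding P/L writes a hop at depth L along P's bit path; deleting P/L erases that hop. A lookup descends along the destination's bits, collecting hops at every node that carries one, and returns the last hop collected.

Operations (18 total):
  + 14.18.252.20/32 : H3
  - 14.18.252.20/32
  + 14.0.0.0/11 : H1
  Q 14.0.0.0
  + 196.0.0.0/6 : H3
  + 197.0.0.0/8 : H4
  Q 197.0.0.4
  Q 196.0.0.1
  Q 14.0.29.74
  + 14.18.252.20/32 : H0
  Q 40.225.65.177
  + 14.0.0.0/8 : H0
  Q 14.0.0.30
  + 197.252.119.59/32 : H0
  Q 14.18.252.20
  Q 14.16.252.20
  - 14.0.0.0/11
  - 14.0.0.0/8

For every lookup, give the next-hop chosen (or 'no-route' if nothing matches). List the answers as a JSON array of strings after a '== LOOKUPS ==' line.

Process each operation:
  add 14.18.252.20/32 -> H3 at depth 32
  - 14.18.252.20/32 clear@32
  add 14.0.0.0/11 -> H1 at depth 11
  ? 14.0.0.0  path d0:-→d1:-→d2:-→d3:-→d4:-→d5:-→d6:-→d7:-→d8:-→d9:-→d10:-→d11:H1  best=H1
  add 196.0.0.0/6 -> H3 at depth 6
  add 197.0.0.0/8 -> H4 at depth 8
  ? 197.0.0.4  path d0:-→d1:-→d2:-→d3:-→d4:-→d5:-→d6:H3→d7:-→d8:H4  best=H4
  ? 196.0.0.1  path d0:-→d1:-→d2:-→d3:-→d4:-→d5:-→d6:H3→d7:-  best=H3
  ? 14.0.29.74  path d0:-→d1:-→d2:-→d3:-→d4:-→d5:-→d6:-→d7:-→d8:-→d9:-→d10:-→d11:H1  best=H1
  add 14.18.252.20/32 -> H0 at depth 32
  ? 40.225.65.177  path d0:-→d1:-→d2:-  best=no-route
  add 14.0.0.0/8 -> H0 at depth 8
  ? 14.0.0.30  path d0:-→d1:-→d2:-→d3:-→d4:-→d5:-→d6:-→d7:-→d8:H0→d9:-→d10:-→d11:H1  best=H1
  add 197.252.119.59/32 -> H0 at depth 32
  ? 14.18.252.20  path d0:-→d1:-→d2:-→d3:-→d4:-→d5:-→d6:-→d7:-→d8:H0→d9:-→d10:-→d11:H1→d12:-→d13:-→d14:-→d15:-→d16:-→d17:-→d18:-→d19:-→d20:-→d21:-→d22:-→d23:-→d24:-→d25:-→d26:-→d27:-→d28:-→d29:-→d30:-→d31:-→d32:H0  best=H0
  ? 14.16.252.20  path d0:-→d1:-→d2:-→d3:-→d4:-→d5:-→d6:-→d7:-→d8:H0→d9:-→d10:-→d11:H1→d12:-→d13:-→d14:-  best=H1
  - 14.0.0.0/11 clear@11
  - 14.0.0.0/8 clear@8

== LOOKUPS ==
["H1","H4","H3","H1","no-route","H1","H0","H1"]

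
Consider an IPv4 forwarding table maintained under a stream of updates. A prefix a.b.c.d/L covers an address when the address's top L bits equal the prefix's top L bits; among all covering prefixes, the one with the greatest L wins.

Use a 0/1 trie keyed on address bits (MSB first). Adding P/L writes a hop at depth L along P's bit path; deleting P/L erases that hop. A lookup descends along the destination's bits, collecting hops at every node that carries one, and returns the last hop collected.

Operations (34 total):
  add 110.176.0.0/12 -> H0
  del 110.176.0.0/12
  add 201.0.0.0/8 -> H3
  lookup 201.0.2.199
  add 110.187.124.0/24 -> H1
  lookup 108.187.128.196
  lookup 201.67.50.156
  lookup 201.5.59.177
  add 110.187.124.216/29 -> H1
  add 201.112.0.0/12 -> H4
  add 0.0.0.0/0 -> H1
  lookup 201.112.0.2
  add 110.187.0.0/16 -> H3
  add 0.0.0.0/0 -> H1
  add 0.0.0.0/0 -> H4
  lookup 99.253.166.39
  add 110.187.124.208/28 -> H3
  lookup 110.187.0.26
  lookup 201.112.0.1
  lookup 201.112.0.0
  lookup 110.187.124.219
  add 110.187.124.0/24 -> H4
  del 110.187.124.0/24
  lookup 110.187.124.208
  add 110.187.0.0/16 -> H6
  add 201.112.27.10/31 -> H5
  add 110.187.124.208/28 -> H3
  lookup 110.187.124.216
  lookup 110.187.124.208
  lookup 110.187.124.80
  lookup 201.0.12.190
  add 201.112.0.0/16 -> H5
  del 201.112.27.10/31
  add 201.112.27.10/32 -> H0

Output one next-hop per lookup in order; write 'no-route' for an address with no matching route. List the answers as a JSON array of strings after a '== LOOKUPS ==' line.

Trace:
  + 110.176.0.0/12 (H0) depth=12
  - 110.176.0.0/12 clear@12
  + 201.0.0.0/8 (H3) depth=8
  Q 201.0.2.199: descend 11001001 ; hops seen [H3] ; pick H3
  + 110.187.124.0/24 (H1) depth=24
  Q 108.187.128.196: descend 011011 ; hops seen [∅] ; pick no-route
  Q 201.67.50.156: descend 11001001 ; hops seen [H3] ; pick H3
  Q 201.5.59.177: descend 11001001 ; hops seen [H3] ; pick H3
  + 110.187.124.216/29 (H1) depth=29
  + 201.112.0.0/12 (H4) depth=12
  + 0.0.0.0/0 (H1) depth=0
  Q 201.112.0.2: descend 110010010111 ; hops seen [H1,H3,H4] ; pick H4
  + 110.187.0.0/16 (H3) depth=16
  + 0.0.0.0/0 (H1) depth=0
  + 0.0.0.0/0 (H4) depth=0
  Q 99.253.166.39: descend 0110 ; hops seen [H4] ; pick H4
  + 110.187.124.208/28 (H3) depth=28
  Q 110.187.0.26: descend 01101110101110110 ; hops seen [H4,H3] ; pick H3
  Q 201.112.0.1: descend 110010010111 ; hops seen [H4,H3,H4] ; pick H4
  Q 201.112.0.0: descend 110010010111 ; hops seen [H4,H3,H4] ; pick H4
  Q 110.187.124.219: descend 01101110101110110111110011011 ; hops seen [H4,H3,H1,H3,H1] ; pick H1
  + 110.187.124.0/24 (H4) depth=24
  - 110.187.124.0/24 clear@24
  Q 110.187.124.208: descend 0110111010111011011111001101 ; hops seen [H4,H3,H3] ; pick H3
  + 110.187.0.0/16 (H6) depth=16
  + 201.112.27.10/31 (H5) depth=31
  + 110.187.124.208/28 (H3) depth=28
  Q 110.187.124.216: descend 01101110101110110111110011011 ; hops seen [H4,H6,H3,H1] ; pick H1
  Q 110.187.124.208: descend 0110111010111011011111001101 ; hops seen [H4,H6,H3] ; pick H3
  Q 110.187.124.80: descend 011011101011101101111100 ; hops seen [H4,H6] ; pick H6
  Q 201.0.12.190: descend 110010010 ; hops seen [H4,H3] ; pick H3
  + 201.112.0.0/16 (H5) depth=16
  - 201.112.27.10/31 clear@31
  + 201.112.27.10/32 (H0) depth=32

== LOOKUPS ==
["H3","no-route","H3","H3","H4","H4","H3","H4","H4","H1","H3","H1","H3","H6","H3"]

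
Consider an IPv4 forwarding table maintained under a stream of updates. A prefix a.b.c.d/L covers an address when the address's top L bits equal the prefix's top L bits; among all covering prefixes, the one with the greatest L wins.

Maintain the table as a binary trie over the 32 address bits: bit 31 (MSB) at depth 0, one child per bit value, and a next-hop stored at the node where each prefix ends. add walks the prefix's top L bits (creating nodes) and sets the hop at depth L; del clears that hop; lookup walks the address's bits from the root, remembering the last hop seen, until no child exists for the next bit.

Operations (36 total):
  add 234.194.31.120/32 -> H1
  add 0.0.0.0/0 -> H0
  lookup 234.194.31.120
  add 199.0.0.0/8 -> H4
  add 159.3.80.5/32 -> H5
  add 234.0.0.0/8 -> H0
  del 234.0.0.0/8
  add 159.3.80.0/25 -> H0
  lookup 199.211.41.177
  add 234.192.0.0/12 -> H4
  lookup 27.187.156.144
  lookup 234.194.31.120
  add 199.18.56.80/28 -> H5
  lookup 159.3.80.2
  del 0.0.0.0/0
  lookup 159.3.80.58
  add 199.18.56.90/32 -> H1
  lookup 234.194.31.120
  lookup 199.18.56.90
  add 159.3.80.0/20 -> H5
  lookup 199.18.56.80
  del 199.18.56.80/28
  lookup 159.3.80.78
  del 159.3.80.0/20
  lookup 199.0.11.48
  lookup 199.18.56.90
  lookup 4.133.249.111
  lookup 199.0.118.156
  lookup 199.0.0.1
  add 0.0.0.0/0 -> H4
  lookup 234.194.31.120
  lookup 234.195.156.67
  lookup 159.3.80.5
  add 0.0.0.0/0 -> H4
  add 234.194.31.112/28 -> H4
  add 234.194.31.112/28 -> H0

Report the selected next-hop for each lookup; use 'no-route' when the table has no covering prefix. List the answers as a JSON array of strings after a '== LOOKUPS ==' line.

Apply in order:
  add 234.194.31.120/32 -> H1 at depth 32
  add 0.0.0.0/0 -> H0 at depth 0
  ? 234.194.31.120  path d0:H0→d1:-→d2:-→d3:-→d4:-→d5:-→d6:-→d7:-→d8:-→d9:-→d10:-→d11:-→d12:-→d13:-→d14:-→d15:-→d16:-→d17:-→d18:-→d19:-→d20:-→d21:-→d22:-→d23:-→d24:-→d25:-→d26:-→d27:-→d28:-→d29:-→d30:-→d31:-→d32:H1  best=H1
  add 199.0.0.0/8 -> H4 at depth 8
  add 159.3.80.5/32 -> H5 at depth 32
  add 234.0.0.0/8 -> H0 at depth 8
  del 234.0.0.0/8 (clear depth 8)
  add 159.3.80.0/25 -> H0 at depth 25
  ? 199.211.41.177  path d0:H0→d1:-→d2:-→d3:-→d4:-→d5:-→d6:-→d7:-→d8:H4  best=H4
  add 234.192.0.0/12 -> H4 at depth 12
  ? 27.187.156.144  path d0:H0  best=H0
  ? 234.194.31.120  path d0:H0→d1:-→d2:-→d3:-→d4:-→d5:-→d6:-→d7:-→d8:-→d9:-→d10:-→d11:-→d12:H4→d13:-→d14:-→d15:-→d16:-→d17:-→d18:-→d19:-→d20:-→d21:-→d22:-→d23:-→d24:-→d25:-→d26:-→d27:-→d28:-→d29:-→d30:-→d31:-→d32:H1  best=H1
  add 199.18.56.80/28 -> H5 at depth 28
  ? 159.3.80.2  path d0:H0→d1:-→d2:-→d3:-→d4:-→d5:-→d6:-→d7:-→d8:-→d9:-→d10:-→d11:-→d12:-→d13:-→d14:-→d15:-→d16:-→d17:-→d18:-→d19:-→d20:-→d21:-→d22:-→d23:-→d24:-→d25:H0→d26:-→d27:-→d28:-→d29:-  best=H0
  del 0.0.0.0/0 (clear depth 0)
  ? 159.3.80.58  path d0:-→d1:-→d2:-→d3:-→d4:-→d5:-→d6:-→d7:-→d8:-→d9:-→d10:-→d11:-→d12:-→d13:-→d14:-→d15:-→d16:-→d17:-→d18:-→d19:-→d20:-→d21:-→d22:-→d23:-→d24:-→d25:H0→d26:-  best=H0
  add 199.18.56.90/32 -> H1 at depth 32
  ? 234.194.31.120  path d0:-→d1:-→d2:-→d3:-→d4:-→d5:-→d6:-→d7:-→d8:-→d9:-→d10:-→d11:-→d12:H4→d13:-→d14:-→d15:-→d16:-→d17:-→d18:-→d19:-→d20:-→d21:-→d22:-→d23:-→d24:-→d25:-→d26:-→d27:-→d28:-→d29:-→d30:-→d31:-→d32:H1  best=H1
  ? 199.18.56.90  path d0:-→d1:-→d2:-→d3:-→d4:-→d5:-→d6:-→d7:-→d8:H4→d9:-→d10:-→d11:-→d12:-→d13:-→d14:-→d15:-→d16:-→d17:-→d18:-→d19:-→d20:-→d21:-→d22:-→d23:-→d24:-→d25:-→d26:-→d27:-→d28:H5→d29:-→d30:-→d31:-→d32:H1  best=H1
  add 159.3.80.0/20 -> H5 at depth 20
  ? 199.18.56.80  path d0:-→d1:-→d2:-→d3:-→d4:-→d5:-→d6:-→d7:-→d8:H4→d9:-→d10:-→d11:-→d12:-→d13:-→d14:-→d15:-→d16:-→d17:-→d18:-→d19:-→d20:-→d21:-→d22:-→d23:-→d24:-→d25:-→d26:-→d27:-→d28:H5  best=H5
  del 199.18.56.80/28 (clear depth 28)
  ? 159.3.80.78  path d0:-→d1:-→d2:-→d3:-→d4:-→d5:-→d6:-→d7:-→d8:-→d9:-→d10:-→d11:-→d12:-→d13:-→d14:-→d15:-→d16:-→d17:-→d18:-→d19:-→d20:H5→d21:-→d22:-→d23:-→d24:-→d25:H0  best=H0
  del 159.3.80.0/20 (clear depth 20)
  ? 199.0.11.48  path d0:-→d1:-→d2:-→d3:-→d4:-→d5:-→d6:-→d7:-→d8:H4→d9:-→d10:-→d11:-  best=H4
  ? 199.18.56.90  path d0:-→d1:-→d2:-→d3:-→d4:-→d5:-→d6:-→d7:-→d8:H4→d9:-→d10:-→d11:-→d12:-→d13:-→d14:-→d15:-→d16:-→d17:-→d18:-→d19:-→d20:-→d21:-→d22:-→d23:-→d24:-→d25:-→d26:-→d27:-→d28:-→d29:-→d30:-→d31:-→d32:H1  best=H1
  ? 4.133.249.111  path d0:-  best=no-route
  ? 199.0.118.156  path d0:-→d1:-→d2:-→d3:-→d4:-→d5:-→d6:-→d7:-→d8:H4→d9:-→d10:-→d11:-  best=H4
  ? 199.0.0.1  path d0:-→d1:-→d2:-→d3:-→d4:-→d5:-→d6:-→d7:-→d8:H4→d9:-→d10:-→d11:-  best=H4
  add 0.0.0.0/0 -> H4 at depth 0
  ? 234.194.31.120  path d0:H4→d1:-→d2:-→d3:-→d4:-→d5:-→d6:-→d7:-→d8:-→d9:-→d10:-→d11:-→d12:H4→d13:-→d14:-→d15:-→d16:-→d17:-→d18:-→d19:-→d20:-→d21:-→d22:-→d23:-→d24:-→d25:-→d26:-→d27:-→d28:-→d29:-→d30:-→d31:-→d32:H1  best=H1
  ? 234.195.156.67  path d0:H4→d1:-→d2:-→d3:-→d4:-→d5:-→d6:-→d7:-→d8:-→d9:-→d10:-→d11:-→d12:H4→d13:-→d14:-→d15:-  best=H4
  ? 159.3.80.5  path d0:H4→d1:-→d2:-→d3:-→d4:-→d5:-→d6:-→d7:-→d8:-→d9:-→d10:-→d11:-→d12:-→d13:-→d14:-→d15:-→d16:-→d17:-→d18:-→d19:-→d20:-→d21:-→d22:-→d23:-→d24:-→d25:H0→d26:-→d27:-→d28:-→d29:-→d30:-→d31:-→d32:H5  best=H5
  add 0.0.0.0/0 -> H4 at depth 0
  add 234.194.31.112/28 -> H4 at depth 28
  add 234.194.31.112/28 -> H0 at depth 28

== LOOKUPS ==
["H1","H4","H0","H1","H0","H0","H1","H1","H5","H0","H4","H1","no-route","H4","H4","H1","H4","H5"]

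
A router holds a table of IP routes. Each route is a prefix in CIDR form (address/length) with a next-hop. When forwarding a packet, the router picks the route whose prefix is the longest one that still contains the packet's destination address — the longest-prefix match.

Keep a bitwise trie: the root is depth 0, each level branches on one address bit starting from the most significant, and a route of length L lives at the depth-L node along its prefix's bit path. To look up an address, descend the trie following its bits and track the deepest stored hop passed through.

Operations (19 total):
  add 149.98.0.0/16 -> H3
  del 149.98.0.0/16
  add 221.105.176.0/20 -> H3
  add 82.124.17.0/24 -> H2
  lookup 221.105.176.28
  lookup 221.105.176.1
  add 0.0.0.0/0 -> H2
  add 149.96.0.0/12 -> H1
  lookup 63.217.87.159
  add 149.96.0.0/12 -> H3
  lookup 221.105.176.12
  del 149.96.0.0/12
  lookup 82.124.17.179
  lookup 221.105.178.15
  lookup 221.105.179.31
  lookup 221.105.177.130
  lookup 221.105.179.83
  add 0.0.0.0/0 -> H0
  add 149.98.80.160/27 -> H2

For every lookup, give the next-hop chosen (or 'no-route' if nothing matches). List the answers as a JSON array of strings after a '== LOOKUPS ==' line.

Apply in order:
  add 149.98.0.0/16 -> H3 at depth 16
  del 149.98.0.0/16 (clear depth 16)
  add 221.105.176.0/20 -> H3 at depth 20
  add 82.124.17.0/24 -> H2 at depth 24
  Q 221.105.176.28: descend 11011101011010011011 ; hops seen [H3] ; pick H3
  Q 221.105.176.1: descend 11011101011010011011 ; hops seen [H3] ; pick H3
  add 0.0.0.0/0 -> H2 at depth 0
  add 149.96.0.0/12 -> H1 at depth 12
  Q 63.217.87.159: descend 0 ; hops seen [H2] ; pick H2
  add 149.96.0.0/12 -> H3 at depth 12
  Q 221.105.176.12: descend 11011101011010011011 ; hops seen [H2,H3] ; pick H3
  del 149.96.0.0/12 (clear depth 12)
  Q 82.124.17.179: descend 010100100111110000010001 ; hops seen [H2,H2] ; pick H2
  Q 221.105.178.15: descend 11011101011010011011 ; hops seen [H2,H3] ; pick H3
  Q 221.105.179.31: descend 11011101011010011011 ; hops seen [H2,H3] ; pick H3
  Q 221.105.177.130: descend 11011101011010011011 ; hops seen [H2,H3] ; pick H3
  Q 221.105.179.83: descend 11011101011010011011 ; hops seen [H2,H3] ; pick H3
  add 0.0.0.0/0 -> H0 at depth 0
  add 149.98.80.160/27 -> H2 at depth 27

== LOOKUPS ==
["H3","H3","H2","H3","H2","H3","H3","H3","H3"]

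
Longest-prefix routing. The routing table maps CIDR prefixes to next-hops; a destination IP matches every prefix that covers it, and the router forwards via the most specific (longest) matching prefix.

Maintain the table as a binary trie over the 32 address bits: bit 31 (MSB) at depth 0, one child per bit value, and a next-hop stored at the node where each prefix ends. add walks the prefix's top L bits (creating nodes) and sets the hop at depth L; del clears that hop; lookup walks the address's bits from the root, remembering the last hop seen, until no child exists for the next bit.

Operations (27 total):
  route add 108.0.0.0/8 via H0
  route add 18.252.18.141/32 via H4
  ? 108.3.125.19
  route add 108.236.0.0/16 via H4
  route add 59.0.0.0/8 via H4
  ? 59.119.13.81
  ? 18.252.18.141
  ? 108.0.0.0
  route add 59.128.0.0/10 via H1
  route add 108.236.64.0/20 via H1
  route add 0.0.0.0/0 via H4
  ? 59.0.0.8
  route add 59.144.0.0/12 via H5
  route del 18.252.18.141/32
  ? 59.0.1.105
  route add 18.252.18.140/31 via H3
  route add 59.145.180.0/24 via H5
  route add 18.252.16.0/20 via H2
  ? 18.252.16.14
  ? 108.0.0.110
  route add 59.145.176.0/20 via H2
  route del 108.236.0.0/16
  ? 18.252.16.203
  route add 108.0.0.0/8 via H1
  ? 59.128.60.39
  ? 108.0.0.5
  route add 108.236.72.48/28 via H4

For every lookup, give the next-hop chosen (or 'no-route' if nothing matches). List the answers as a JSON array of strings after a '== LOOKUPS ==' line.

Trace:
  + 108.0.0.0/8 (H0) depth=8
  + 18.252.18.141/32 (H4) depth=32
  Q 108.3.125.19: descend 01101100 ; hops seen [H0] ; pick H0
  + 108.236.0.0/16 (H4) depth=16
  + 59.0.0.0/8 (H4) depth=8
  Q 59.119.13.81: descend 00111011 ; hops seen [H4] ; pick H4
  Q 18.252.18.141: descend 00010010111111000001001010001101 ; hops seen [H4] ; pick H4
  Q 108.0.0.0: descend 01101100 ; hops seen [H0] ; pick H0
  + 59.128.0.0/10 (H1) depth=10
  + 108.236.64.0/20 (H1) depth=20
  + 0.0.0.0/0 (H4) depth=0
  Q 59.0.0.8: descend 00111011 ; hops seen [H4,H4] ; pick H4
  + 59.144.0.0/12 (H5) depth=12
  - 18.252.18.141/32 clear@32
  Q 59.0.1.105: descend 00111011 ; hops seen [H4,H4] ; pick H4
  + 18.252.18.140/31 (H3) depth=31
  + 59.145.180.0/24 (H5) depth=24
  + 18.252.16.0/20 (H2) depth=20
  Q 18.252.16.14: descend 0001001011111100000100 ; hops seen [H4,H2] ; pick H2
  Q 108.0.0.110: descend 01101100 ; hops seen [H4,H0] ; pick H0
  + 59.145.176.0/20 (H2) depth=20
  - 108.236.0.0/16 clear@16
  Q 18.252.16.203: descend 0001001011111100000100 ; hops seen [H4,H2] ; pick H2
  + 108.0.0.0/8 (H1) depth=8
  Q 59.128.60.39: descend 00111011100 ; hops seen [H4,H4,H1] ; pick H1
  Q 108.0.0.5: descend 01101100 ; hops seen [H4,H1] ; pick H1
  + 108.236.72.48/28 (H4) depth=28

== LOOKUPS ==
["H0","H4","H4","H0","H4","H4","H2","H0","H2","H1","H1"]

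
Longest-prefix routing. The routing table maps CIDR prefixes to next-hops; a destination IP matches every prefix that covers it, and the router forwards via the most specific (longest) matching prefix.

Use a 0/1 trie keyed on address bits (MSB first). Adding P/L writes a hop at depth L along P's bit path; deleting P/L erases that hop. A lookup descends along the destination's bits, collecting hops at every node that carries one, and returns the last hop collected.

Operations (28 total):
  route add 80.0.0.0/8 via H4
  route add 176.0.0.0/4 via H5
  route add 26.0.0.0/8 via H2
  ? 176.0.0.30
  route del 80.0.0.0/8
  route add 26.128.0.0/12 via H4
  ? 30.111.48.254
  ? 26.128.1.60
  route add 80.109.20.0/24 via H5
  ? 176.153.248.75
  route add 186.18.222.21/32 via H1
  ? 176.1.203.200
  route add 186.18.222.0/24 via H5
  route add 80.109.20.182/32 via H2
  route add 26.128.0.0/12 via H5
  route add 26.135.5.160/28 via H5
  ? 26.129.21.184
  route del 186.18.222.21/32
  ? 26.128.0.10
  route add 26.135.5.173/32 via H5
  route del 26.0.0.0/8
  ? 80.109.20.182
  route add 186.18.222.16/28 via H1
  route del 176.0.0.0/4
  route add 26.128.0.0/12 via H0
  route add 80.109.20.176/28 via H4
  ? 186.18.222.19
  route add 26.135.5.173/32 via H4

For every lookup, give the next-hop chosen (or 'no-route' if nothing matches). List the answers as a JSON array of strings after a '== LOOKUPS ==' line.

Trace:
  + 80.0.0.0/8 (H4) depth=8
  + 176.0.0.0/4 (H5) depth=4
  + 26.0.0.0/8 (H2) depth=8
  Q 176.0.0.30: descend 1011 ; hops seen [H5] ; pick H5
  del 80.0.0.0/8 (clear depth 8)
  + 26.128.0.0/12 (H4) depth=12
  Q 30.111.48.254: descend 00011 ; hops seen [∅] ; pick no-route
  Q 26.128.1.60: descend 000110101000 ; hops seen [H2,H4] ; pick H4
  + 80.109.20.0/24 (H5) depth=24
  Q 176.153.248.75: descend 1011 ; hops seen [H5] ; pick H5
  + 186.18.222.21/32 (H1) depth=32
  Q 176.1.203.200: descend 1011 ; hops seen [H5] ; pick H5
  + 186.18.222.0/24 (H5) depth=24
  + 80.109.20.182/32 (H2) depth=32
  + 26.128.0.0/12 (H5) depth=12
  + 26.135.5.160/28 (H5) depth=28
  Q 26.129.21.184: descend 0001101010000 ; hops seen [H2,H5] ; pick H5
  del 186.18.222.21/32 (clear depth 32)
  Q 26.128.0.10: descend 0001101010000 ; hops seen [H2,H5] ; pick H5
  + 26.135.5.173/32 (H5) depth=32
  del 26.0.0.0/8 (clear depth 8)
  Q 80.109.20.182: descend 01010000011011010001010010110110 ; hops seen [H5,H2] ; pick H2
  + 186.18.222.16/28 (H1) depth=28
  del 176.0.0.0/4 (clear depth 4)
  + 26.128.0.0/12 (H0) depth=12
  + 80.109.20.176/28 (H4) depth=28
  Q 186.18.222.19: descend 10111010000100101101111000010 ; hops seen [H5,H1] ; pick H1
  + 26.135.5.173/32 (H4) depth=32

== LOOKUPS ==
["H5","no-route","H4","H5","H5","H5","H5","H2","H1"]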